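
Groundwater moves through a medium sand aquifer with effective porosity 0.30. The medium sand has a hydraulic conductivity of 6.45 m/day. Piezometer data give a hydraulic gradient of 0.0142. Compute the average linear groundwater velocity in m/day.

Hydraulic gradient i = 0.0142.
Darcy flux q = K · i = 6.450 × 0.01420 = 0.09159 m/day.
Seepage velocity v = q / n_e = 0.09159 / 0.30 = 0.3053 m/day.

0.305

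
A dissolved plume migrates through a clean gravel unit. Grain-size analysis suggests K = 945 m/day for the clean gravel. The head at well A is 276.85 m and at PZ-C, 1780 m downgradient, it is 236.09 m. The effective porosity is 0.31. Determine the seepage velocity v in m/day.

Hydraulic gradient i = (276.85 − 236.09) / 1780 = 40.76 / 1780 = 0.02290.
Darcy flux q = K · i = 945.0 × 0.02290 = 21.64 m/day.
Seepage velocity v = q / n_e = 21.64 / 0.31 = 69.80 m/day.

69.8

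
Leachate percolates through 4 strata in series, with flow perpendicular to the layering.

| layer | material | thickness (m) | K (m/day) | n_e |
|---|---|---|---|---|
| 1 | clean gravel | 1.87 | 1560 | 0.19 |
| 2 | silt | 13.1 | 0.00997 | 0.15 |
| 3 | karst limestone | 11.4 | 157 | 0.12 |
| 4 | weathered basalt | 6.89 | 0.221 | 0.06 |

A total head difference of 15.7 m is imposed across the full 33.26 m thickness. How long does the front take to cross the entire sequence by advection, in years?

0.962

With flow normal to the layers, continuity requires the same specific discharge q through every layer.
Σ(b_i/K_i) = 1.87/1560 + 13.1/0.00997 + 11.4/157 + 6.89/0.221 = 1345 d.
q = Δh / Σ(b_i/K_i) = 15.7 / 1345 = 0.01167 m/day.
In each layer the seepage velocity is v_i = q/n_i, so the layer transit time is t_i = b_i·n_i / q:
  layer 1 (clean gravel): t_1 = 1.87 × 0.19 / 0.01167 = 30.44 d
  layer 2 (silt): t_2 = 13.1 × 0.15 / 0.01167 = 168.4 d
  layer 3 (karst limestone): t_3 = 11.4 × 0.12 / 0.01167 = 117.2 d
  layer 4 (weathered basalt): t_4 = 6.89 × 0.06 / 0.01167 = 35.42 d
Total t = Σ t_i = 351.4 days = 0.9622 years.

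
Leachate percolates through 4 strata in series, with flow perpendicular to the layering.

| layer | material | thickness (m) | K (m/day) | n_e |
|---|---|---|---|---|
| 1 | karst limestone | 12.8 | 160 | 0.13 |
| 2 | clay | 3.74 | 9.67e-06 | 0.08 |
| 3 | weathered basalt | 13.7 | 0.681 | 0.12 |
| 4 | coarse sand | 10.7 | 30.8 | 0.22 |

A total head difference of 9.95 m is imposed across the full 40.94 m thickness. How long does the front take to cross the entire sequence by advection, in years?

With flow normal to the layers, continuity requires the same specific discharge q through every layer.
Σ(b_i/K_i) = 12.8/160 + 3.74/9.67e-06 + 13.7/0.681 + 10.7/30.8 = 3.868e+05 d.
q = Δh / Σ(b_i/K_i) = 9.95 / 3.868e+05 = 2.572e-05 m/day.
In each layer the seepage velocity is v_i = q/n_i, so the layer transit time is t_i = b_i·n_i / q:
  layer 1 (karst limestone): t_1 = 12.8 × 0.13 / 2.572e-05 = 64684 d
  layer 2 (clay): t_2 = 3.74 × 0.08 / 2.572e-05 = 11631 d
  layer 3 (weathered basalt): t_3 = 13.7 × 0.12 / 2.572e-05 = 63907 d
  layer 4 (coarse sand): t_4 = 10.7 × 0.22 / 2.572e-05 = 91506 d
Total t = Σ t_i = 2.317e+05 days = 634.4 years.

634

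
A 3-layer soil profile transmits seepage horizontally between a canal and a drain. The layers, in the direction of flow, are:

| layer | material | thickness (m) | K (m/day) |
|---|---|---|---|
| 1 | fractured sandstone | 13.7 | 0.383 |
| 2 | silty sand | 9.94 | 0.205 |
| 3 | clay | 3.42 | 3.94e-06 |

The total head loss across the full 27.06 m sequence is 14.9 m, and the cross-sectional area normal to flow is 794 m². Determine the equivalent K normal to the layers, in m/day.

3.12e-05

Flow is perpendicular to layering, so the layers act in series and the equivalent K is the thickness-weighted harmonic mean.
Total thickness L = 13.7 + 9.94 + 3.42 = 27.06 m.
Σ(b_i/K_i) = 13.7/0.383 + 9.94/0.205 + 3.42/3.94e-06 = 8.681e+05 d.
K_eq = L / Σ(b_i/K_i) = 27.06 / 8.681e+05 = 3.117e-05 m/day.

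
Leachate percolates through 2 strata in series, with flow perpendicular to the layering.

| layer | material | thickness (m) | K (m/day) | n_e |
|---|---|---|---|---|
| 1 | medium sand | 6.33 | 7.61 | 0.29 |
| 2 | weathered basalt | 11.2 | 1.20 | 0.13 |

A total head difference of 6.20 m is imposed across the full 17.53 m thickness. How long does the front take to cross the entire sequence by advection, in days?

With flow normal to the layers, continuity requires the same specific discharge q through every layer.
Σ(b_i/K_i) = 6.33/7.61 + 11.2/1.20 = 10.17 d.
q = Δh / Σ(b_i/K_i) = 6.20 / 10.17 = 0.6099 m/day.
In each layer the seepage velocity is v_i = q/n_i, so the layer transit time is t_i = b_i·n_i / q:
  layer 1 (medium sand): t_1 = 6.33 × 0.29 / 0.6099 = 3.010 d
  layer 2 (weathered basalt): t_2 = 11.2 × 0.13 / 0.6099 = 2.387 d
Total t = Σ t_i = 5.397 days.

5.40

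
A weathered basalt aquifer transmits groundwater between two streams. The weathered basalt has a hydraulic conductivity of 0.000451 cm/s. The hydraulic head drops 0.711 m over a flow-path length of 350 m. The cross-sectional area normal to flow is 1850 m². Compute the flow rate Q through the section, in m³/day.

Convert K: 0.000451 cm/s × 864 = 0.3897 m/day.
Hydraulic gradient i = Δh / L = 0.711 / 350 = 0.002031.
Darcy's law: Q = K · A · i = 0.3897 × 1850 × 0.002031 = 1.464 m³/day.

1.46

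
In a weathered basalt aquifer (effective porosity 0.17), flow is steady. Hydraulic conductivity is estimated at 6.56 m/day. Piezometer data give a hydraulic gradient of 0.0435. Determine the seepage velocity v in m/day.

1.68

Hydraulic gradient i = 0.0435.
Darcy flux q = K · i = 6.560 × 0.04350 = 0.2854 m/day.
Seepage velocity v = q / n_e = 0.2854 / 0.17 = 1.679 m/day.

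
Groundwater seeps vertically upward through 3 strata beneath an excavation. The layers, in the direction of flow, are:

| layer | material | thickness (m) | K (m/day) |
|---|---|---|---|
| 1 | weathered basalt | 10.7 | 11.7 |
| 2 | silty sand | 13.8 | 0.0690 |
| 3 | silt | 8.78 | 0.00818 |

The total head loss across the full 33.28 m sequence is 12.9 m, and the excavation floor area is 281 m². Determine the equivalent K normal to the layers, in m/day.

Flow is perpendicular to layering, so the layers act in series and the equivalent K is the thickness-weighted harmonic mean.
Total thickness L = 10.7 + 13.8 + 8.78 = 33.28 m.
Σ(b_i/K_i) = 10.7/11.7 + 13.8/0.0690 + 8.78/0.00818 = 1274 d.
K_eq = L / Σ(b_i/K_i) = 33.28 / 1274 = 0.02612 m/day.

0.0261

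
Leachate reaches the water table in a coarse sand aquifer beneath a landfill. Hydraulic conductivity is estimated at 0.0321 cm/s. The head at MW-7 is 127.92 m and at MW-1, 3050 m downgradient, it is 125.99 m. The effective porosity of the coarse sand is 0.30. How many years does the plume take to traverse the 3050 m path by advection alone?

Convert K: 0.0321 cm/s × 864 = 27.73 m/day.
Hydraulic gradient i = (127.92 − 125.99) / 3050 = 1.93 / 3050 = 0.0006328.
Darcy flux q = K · i = 27.73 × 0.0006328 = 0.01755 m/day.
Seepage velocity v = q / n_e = 0.01755 / 0.30 = 0.05850 m/day.
Travel time t = L / v = 3050 / 0.05850 = 52137 days = 142.7 years.

143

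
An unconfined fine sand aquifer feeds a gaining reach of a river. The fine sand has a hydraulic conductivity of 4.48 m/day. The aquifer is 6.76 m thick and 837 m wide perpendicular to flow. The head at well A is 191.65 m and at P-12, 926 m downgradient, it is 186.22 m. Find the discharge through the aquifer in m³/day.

Cross-sectional area A = 837 × 6.76 = 5658 m².
Hydraulic gradient i = (191.65 − 186.22) / 926 = 5.43 / 926 = 0.005864.
Darcy's law: Q = K · A · i = 4.480 × 5658 × 0.005864 = 148.6 m³/day.

149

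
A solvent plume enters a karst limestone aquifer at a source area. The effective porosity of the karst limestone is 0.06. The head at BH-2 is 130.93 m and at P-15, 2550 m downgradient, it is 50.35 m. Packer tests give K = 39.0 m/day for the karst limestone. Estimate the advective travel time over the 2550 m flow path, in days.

Hydraulic gradient i = (130.93 − 50.35) / 2550 = 80.58 / 2550 = 0.03160.
Darcy flux q = K · i = 39.00 × 0.03160 = 1.232 m/day.
Seepage velocity v = q / n_e = 1.232 / 0.06 = 20.54 m/day.
Travel time t = L / v = 2550 / 20.54 = 124.1 days.

124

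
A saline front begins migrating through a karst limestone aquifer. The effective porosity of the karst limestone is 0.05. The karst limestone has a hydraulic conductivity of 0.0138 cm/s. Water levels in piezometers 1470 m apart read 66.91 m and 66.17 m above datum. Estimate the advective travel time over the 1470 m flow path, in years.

33.5

Convert K: 0.0138 cm/s × 864 = 11.92 m/day.
Hydraulic gradient i = (66.91 − 66.17) / 1470 = 0.74 / 1470 = 0.0005034.
Darcy flux q = K · i = 11.92 × 0.0005034 = 0.006002 m/day.
Seepage velocity v = q / n_e = 0.006002 / 0.05 = 0.1200 m/day.
Travel time t = L / v = 1470 / 0.1200 = 12246 days = 33.53 years.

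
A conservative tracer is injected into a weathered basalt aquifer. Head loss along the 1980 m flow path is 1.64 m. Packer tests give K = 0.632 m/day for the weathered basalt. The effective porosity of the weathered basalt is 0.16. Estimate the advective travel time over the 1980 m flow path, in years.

1660

Hydraulic gradient i = Δh / L = 1.64 / 1980 = 0.0008283.
Darcy flux q = K · i = 0.6320 × 0.0008283 = 0.0005235 m/day.
Seepage velocity v = q / n_e = 0.0005235 / 0.16 = 0.003272 m/day.
Travel time t = L / v = 1980 / 0.003272 = 6.052e+05 days = 1657 years.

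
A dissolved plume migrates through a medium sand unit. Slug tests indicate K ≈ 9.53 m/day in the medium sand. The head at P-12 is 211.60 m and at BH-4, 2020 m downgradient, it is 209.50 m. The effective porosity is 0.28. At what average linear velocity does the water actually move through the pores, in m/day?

0.0354

Hydraulic gradient i = (211.60 − 209.50) / 2020 = 2.1 / 2020 = 0.001040.
Darcy flux q = K · i = 9.530 × 0.001040 = 0.009907 m/day.
Seepage velocity v = q / n_e = 0.009907 / 0.28 = 0.03538 m/day.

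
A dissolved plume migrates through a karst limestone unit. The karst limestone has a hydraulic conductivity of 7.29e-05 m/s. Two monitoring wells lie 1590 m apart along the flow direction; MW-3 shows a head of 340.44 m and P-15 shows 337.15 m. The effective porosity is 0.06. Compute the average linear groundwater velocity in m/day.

0.217

Convert K: 7.29e-05 m/s × 86400 = 6.299 m/day.
Hydraulic gradient i = (340.44 − 337.15) / 1590 = 3.29 / 1590 = 0.002069.
Darcy flux q = K · i = 6.299 × 0.002069 = 0.01303 m/day.
Seepage velocity v = q / n_e = 0.01303 / 0.06 = 0.2172 m/day.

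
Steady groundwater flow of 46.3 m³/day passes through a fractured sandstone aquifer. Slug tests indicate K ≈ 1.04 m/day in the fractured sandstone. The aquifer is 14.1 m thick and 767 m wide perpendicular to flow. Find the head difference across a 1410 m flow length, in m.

5.80

Cross-sectional area A = 767 × 14.1 = 10815 m².
From Q = K·A·i, i = Q / (K·A) = 46.3 / (1.040 × 10815) = 0.004117.
Head loss Δh = i · L = 0.004117 × 1410 = 5.804 m.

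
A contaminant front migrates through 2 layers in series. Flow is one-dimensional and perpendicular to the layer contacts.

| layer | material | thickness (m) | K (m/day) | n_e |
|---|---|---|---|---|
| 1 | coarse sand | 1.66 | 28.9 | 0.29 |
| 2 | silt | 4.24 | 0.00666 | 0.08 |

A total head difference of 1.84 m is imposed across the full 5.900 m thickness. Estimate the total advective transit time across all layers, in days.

With flow normal to the layers, continuity requires the same specific discharge q through every layer.
Σ(b_i/K_i) = 1.66/28.9 + 4.24/0.00666 = 636.7 d.
q = Δh / Σ(b_i/K_i) = 1.84 / 636.7 = 0.002890 m/day.
In each layer the seepage velocity is v_i = q/n_i, so the layer transit time is t_i = b_i·n_i / q:
  layer 1 (coarse sand): t_1 = 1.66 × 0.29 / 0.002890 = 166.6 d
  layer 2 (silt): t_2 = 4.24 × 0.08 / 0.002890 = 117.4 d
Total t = Σ t_i = 284.0 days.

284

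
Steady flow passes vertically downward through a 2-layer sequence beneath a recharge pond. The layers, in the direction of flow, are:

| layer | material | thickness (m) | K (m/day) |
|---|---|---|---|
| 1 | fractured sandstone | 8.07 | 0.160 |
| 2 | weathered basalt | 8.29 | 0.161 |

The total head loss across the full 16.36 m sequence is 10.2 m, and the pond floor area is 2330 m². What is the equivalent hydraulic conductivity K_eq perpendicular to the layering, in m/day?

0.161

Flow is perpendicular to layering, so the layers act in series and the equivalent K is the thickness-weighted harmonic mean.
Total thickness L = 8.07 + 8.29 = 16.36 m.
Σ(b_i/K_i) = 8.07/0.160 + 8.29/0.161 = 101.9 d.
K_eq = L / Σ(b_i/K_i) = 16.36 / 101.9 = 0.1605 m/day.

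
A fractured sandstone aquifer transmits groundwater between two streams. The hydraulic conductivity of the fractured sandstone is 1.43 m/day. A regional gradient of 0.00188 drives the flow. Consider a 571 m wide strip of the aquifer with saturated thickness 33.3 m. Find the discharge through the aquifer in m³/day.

51.1

Cross-sectional area A = 571 × 33.3 = 19014 m².
Hydraulic gradient i = 0.00188.
Darcy's law: Q = K · A · i = 1.430 × 19014 × 0.001880 = 51.12 m³/day.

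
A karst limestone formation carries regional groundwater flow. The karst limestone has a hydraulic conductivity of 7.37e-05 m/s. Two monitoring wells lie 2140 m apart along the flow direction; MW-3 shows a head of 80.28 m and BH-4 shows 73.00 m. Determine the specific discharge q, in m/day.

Convert K: 7.37e-05 m/s × 86400 = 6.368 m/day.
Hydraulic gradient i = (80.28 − 73.00) / 2140 = 7.28 / 2140 = 0.003402.
Specific discharge q = K · i = 6.368 × 0.003402 = 0.02166 m/day.

0.0217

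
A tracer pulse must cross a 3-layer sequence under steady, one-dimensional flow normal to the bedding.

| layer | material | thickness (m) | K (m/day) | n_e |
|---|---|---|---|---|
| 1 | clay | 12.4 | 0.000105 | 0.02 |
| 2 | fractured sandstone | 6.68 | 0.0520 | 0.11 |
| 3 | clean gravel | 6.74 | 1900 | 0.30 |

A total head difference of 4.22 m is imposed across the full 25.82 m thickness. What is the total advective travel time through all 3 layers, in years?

With flow normal to the layers, continuity requires the same specific discharge q through every layer.
Σ(b_i/K_i) = 12.4/0.000105 + 6.68/0.0520 + 6.74/1900 = 1.182e+05 d.
q = Δh / Σ(b_i/K_i) = 4.22 / 1.182e+05 = 3.570e-05 m/day.
In each layer the seepage velocity is v_i = q/n_i, so the layer transit time is t_i = b_i·n_i / q:
  layer 1 (clay): t_1 = 12.4 × 0.02 / 3.570e-05 = 6948 d
  layer 2 (fractured sandstone): t_2 = 6.68 × 0.11 / 3.570e-05 = 20585 d
  layer 3 (clean gravel): t_3 = 6.74 × 0.30 / 3.570e-05 = 56647 d
Total t = Σ t_i = 84180 days = 230.5 years.

230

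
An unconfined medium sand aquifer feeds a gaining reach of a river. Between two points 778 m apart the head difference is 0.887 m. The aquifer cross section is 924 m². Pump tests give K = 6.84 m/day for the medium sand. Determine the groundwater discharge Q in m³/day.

7.21

Hydraulic gradient i = Δh / L = 0.887 / 778 = 0.001140.
Darcy's law: Q = K · A · i = 6.840 × 924.0 × 0.001140 = 7.206 m³/day.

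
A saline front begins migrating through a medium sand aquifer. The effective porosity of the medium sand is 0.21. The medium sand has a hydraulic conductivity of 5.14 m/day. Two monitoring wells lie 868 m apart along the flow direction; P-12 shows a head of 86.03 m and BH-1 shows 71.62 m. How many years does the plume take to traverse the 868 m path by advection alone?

5.85

Hydraulic gradient i = (86.03 − 71.62) / 868 = 14.41 / 868 = 0.01660.
Darcy flux q = K · i = 5.140 × 0.01660 = 0.08533 m/day.
Seepage velocity v = q / n_e = 0.08533 / 0.21 = 0.4063 m/day.
Travel time t = L / v = 868 / 0.4063 = 2136 days = 5.848 years.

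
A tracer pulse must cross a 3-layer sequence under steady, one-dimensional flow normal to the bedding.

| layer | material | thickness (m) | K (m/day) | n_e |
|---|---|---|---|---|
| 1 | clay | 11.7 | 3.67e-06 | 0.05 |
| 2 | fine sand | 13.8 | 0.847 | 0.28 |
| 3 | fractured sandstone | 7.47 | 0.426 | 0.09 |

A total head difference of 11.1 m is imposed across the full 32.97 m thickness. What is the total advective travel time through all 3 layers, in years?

With flow normal to the layers, continuity requires the same specific discharge q through every layer.
Σ(b_i/K_i) = 11.7/3.67e-06 + 13.8/0.847 + 7.47/0.426 = 3.188e+06 d.
q = Δh / Σ(b_i/K_i) = 11.1 / 3.188e+06 = 3.482e-06 m/day.
In each layer the seepage velocity is v_i = q/n_i, so the layer transit time is t_i = b_i·n_i / q:
  layer 1 (clay): t_1 = 11.7 × 0.05 / 3.482e-06 = 1.680e+05 d
  layer 2 (fine sand): t_2 = 13.8 × 0.28 / 3.482e-06 = 1.110e+06 d
  layer 3 (fractured sandstone): t_3 = 7.47 × 0.09 / 3.482e-06 = 1.931e+05 d
Total t = Σ t_i = 1.471e+06 days = 4027 years.

4030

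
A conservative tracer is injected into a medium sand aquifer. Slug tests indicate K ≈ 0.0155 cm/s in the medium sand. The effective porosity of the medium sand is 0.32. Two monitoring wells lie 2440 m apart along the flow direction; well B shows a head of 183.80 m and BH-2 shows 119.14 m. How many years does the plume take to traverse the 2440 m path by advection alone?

Convert K: 0.0155 cm/s × 864 = 13.39 m/day.
Hydraulic gradient i = (183.80 − 119.14) / 2440 = 64.66 / 2440 = 0.02650.
Darcy flux q = K · i = 13.39 × 0.02650 = 0.3549 m/day.
Seepage velocity v = q / n_e = 0.3549 / 0.32 = 1.109 m/day.
Travel time t = L / v = 2440 / 1.109 = 2200 days = 6.024 years.

6.02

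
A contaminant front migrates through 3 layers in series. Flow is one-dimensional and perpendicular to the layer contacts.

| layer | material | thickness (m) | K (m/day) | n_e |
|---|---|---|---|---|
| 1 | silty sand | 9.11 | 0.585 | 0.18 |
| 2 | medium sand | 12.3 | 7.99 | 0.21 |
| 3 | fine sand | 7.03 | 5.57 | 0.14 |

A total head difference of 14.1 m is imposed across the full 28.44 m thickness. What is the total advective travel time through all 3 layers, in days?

6.79

With flow normal to the layers, continuity requires the same specific discharge q through every layer.
Σ(b_i/K_i) = 9.11/0.585 + 12.3/7.99 + 7.03/5.57 = 18.37 d.
q = Δh / Σ(b_i/K_i) = 14.1 / 18.37 = 0.7674 m/day.
In each layer the seepage velocity is v_i = q/n_i, so the layer transit time is t_i = b_i·n_i / q:
  layer 1 (silty sand): t_1 = 9.11 × 0.18 / 0.7674 = 2.137 d
  layer 2 (medium sand): t_2 = 12.3 × 0.21 / 0.7674 = 3.366 d
  layer 3 (fine sand): t_3 = 7.03 × 0.14 / 0.7674 = 1.283 d
Total t = Σ t_i = 6.785 days.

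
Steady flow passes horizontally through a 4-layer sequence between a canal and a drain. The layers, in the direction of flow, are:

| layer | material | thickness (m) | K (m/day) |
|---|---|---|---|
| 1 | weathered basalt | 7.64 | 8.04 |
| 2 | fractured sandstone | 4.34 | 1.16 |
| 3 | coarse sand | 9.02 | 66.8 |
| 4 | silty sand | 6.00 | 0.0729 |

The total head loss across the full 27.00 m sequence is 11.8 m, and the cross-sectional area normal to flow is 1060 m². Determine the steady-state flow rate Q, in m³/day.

Flow is perpendicular to layering, so the layers act in series and the equivalent K is the thickness-weighted harmonic mean.
Total thickness L = 7.64 + 4.34 + 9.02 + 6.00 = 27.00 m.
Σ(b_i/K_i) = 7.64/8.04 + 4.34/1.16 + 9.02/66.8 + 6.00/0.0729 = 87.13 d.
K_eq = L / Σ(b_i/K_i) = 27.00 / 87.13 = 0.3099 m/day.
Q = K_eq · A · (Δh/L) = 0.3099 × 1060 × (11.8/27.00) = 143.6 m³/day.

144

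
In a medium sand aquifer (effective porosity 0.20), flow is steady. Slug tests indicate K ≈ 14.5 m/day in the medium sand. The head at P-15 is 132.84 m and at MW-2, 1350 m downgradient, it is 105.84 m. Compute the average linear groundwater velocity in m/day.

1.45

Hydraulic gradient i = (132.84 − 105.84) / 1350 = 27 / 1350 = 0.02000.
Darcy flux q = K · i = 14.50 × 0.02000 = 0.2900 m/day.
Seepage velocity v = q / n_e = 0.2900 / 0.20 = 1.450 m/day.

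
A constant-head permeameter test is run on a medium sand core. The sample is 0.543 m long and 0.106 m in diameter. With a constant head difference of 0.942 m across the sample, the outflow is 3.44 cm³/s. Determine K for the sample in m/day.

Cross-sectional area A = π·(d/2)² = π × (0.106/2)² = 0.008825 m².
Convert discharge: 3.44 cm³/s = 3.440e-06 m³/s.
Darcy's law rearranged: K = Q·L / (A·Δh) = 3.440e-06 × 0.543 / (0.008825 × 0.942) = 0.0002247 m/s = 19.41 m/day.

19.4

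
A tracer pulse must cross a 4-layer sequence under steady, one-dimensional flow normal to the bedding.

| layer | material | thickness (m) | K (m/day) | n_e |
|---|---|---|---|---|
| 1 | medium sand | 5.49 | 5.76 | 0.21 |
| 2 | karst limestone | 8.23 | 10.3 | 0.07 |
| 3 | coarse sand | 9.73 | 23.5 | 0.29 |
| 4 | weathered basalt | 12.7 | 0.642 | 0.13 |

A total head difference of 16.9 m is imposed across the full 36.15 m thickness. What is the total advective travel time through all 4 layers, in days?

With flow normal to the layers, continuity requires the same specific discharge q through every layer.
Σ(b_i/K_i) = 5.49/5.76 + 8.23/10.3 + 9.73/23.5 + 12.7/0.642 = 21.95 d.
q = Δh / Σ(b_i/K_i) = 16.9 / 21.95 = 0.7700 m/day.
In each layer the seepage velocity is v_i = q/n_i, so the layer transit time is t_i = b_i·n_i / q:
  layer 1 (medium sand): t_1 = 5.49 × 0.21 / 0.7700 = 1.497 d
  layer 2 (karst limestone): t_2 = 8.23 × 0.07 / 0.7700 = 0.7482 d
  layer 3 (coarse sand): t_3 = 9.73 × 0.29 / 0.7700 = 3.665 d
  layer 4 (weathered basalt): t_4 = 12.7 × 0.13 / 0.7700 = 2.144 d
Total t = Σ t_i = 8.054 days.

8.05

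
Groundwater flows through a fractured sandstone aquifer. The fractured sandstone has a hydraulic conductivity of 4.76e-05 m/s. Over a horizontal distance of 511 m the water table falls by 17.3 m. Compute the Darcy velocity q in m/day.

0.139

Convert K: 4.76e-05 m/s × 86400 = 4.113 m/day.
Hydraulic gradient i = Δh / L = 17.3 / 511 = 0.03386.
Specific discharge q = K · i = 4.113 × 0.03386 = 0.1392 m/day.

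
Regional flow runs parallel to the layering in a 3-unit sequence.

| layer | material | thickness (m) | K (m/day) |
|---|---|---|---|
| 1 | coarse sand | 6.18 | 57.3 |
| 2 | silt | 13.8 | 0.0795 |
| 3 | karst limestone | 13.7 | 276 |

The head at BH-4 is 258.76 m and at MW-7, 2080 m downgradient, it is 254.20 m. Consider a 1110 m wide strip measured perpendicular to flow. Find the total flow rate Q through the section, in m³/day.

Flow is parallel to layering, so each bed carries its own Darcy discharge and the transmissivities add.
Σ(K_i·b_i) = 57.3×6.18 + 0.0795×13.8 + 276×13.7 = 4136 m²/day.
Hydraulic gradient i = (258.76 − 254.20) / 2080 = 4.56 / 2080 = 0.002192.
Q = Σ(K_i·b_i) · W · i = 4136 × 1110 × 0.002192 = 10066 m³/day.

10100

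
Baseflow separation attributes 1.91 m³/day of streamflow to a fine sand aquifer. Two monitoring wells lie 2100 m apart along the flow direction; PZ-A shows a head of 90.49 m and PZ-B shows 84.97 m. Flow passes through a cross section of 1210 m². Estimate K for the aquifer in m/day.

0.601

Hydraulic gradient i = (90.49 − 84.97) / 2100 = 5.52 / 2100 = 0.002629.
From Q = K·A·i, K = Q / (A·i) = 1.91 / (1210 × 0.002629) = 0.6005 m/day.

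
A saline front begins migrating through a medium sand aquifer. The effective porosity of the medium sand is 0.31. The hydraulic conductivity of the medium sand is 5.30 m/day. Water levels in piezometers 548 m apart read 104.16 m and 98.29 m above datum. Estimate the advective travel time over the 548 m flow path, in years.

8.19

Hydraulic gradient i = (104.16 − 98.29) / 548 = 5.87 / 548 = 0.01071.
Darcy flux q = K · i = 5.300 × 0.01071 = 0.05677 m/day.
Seepage velocity v = q / n_e = 0.05677 / 0.31 = 0.1831 m/day.
Travel time t = L / v = 548 / 0.1831 = 2992 days = 8.193 years.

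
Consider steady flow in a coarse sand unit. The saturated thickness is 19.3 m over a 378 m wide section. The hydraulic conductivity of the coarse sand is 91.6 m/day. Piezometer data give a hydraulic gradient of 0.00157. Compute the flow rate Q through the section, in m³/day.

1050

Cross-sectional area A = 378 × 19.3 = 7295 m².
Hydraulic gradient i = 0.00157.
Darcy's law: Q = K · A · i = 91.60 × 7295 × 0.001570 = 1049 m³/day.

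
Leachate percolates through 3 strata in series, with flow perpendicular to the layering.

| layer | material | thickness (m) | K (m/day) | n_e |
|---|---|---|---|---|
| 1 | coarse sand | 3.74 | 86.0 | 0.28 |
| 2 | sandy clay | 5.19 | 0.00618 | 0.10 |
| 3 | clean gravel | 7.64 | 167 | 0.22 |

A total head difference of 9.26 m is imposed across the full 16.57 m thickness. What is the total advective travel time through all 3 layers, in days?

295

With flow normal to the layers, continuity requires the same specific discharge q through every layer.
Σ(b_i/K_i) = 3.74/86.0 + 5.19/0.00618 + 7.64/167 = 839.9 d.
q = Δh / Σ(b_i/K_i) = 9.26 / 839.9 = 0.01103 m/day.
In each layer the seepage velocity is v_i = q/n_i, so the layer transit time is t_i = b_i·n_i / q:
  layer 1 (coarse sand): t_1 = 3.74 × 0.28 / 0.01103 = 94.98 d
  layer 2 (sandy clay): t_2 = 5.19 × 0.10 / 0.01103 = 47.07 d
  layer 3 (clean gravel): t_3 = 7.64 × 0.22 / 0.01103 = 152.5 d
Total t = Σ t_i = 294.5 days.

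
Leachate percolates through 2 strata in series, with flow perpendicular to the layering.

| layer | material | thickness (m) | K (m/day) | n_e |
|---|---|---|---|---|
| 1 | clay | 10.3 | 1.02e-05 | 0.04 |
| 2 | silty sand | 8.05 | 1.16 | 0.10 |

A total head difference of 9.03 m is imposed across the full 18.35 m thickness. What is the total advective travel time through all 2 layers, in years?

373

With flow normal to the layers, continuity requires the same specific discharge q through every layer.
Σ(b_i/K_i) = 10.3/1.02e-05 + 8.05/1.16 = 1.010e+06 d.
q = Δh / Σ(b_i/K_i) = 9.03 / 1.010e+06 = 8.942e-06 m/day.
In each layer the seepage velocity is v_i = q/n_i, so the layer transit time is t_i = b_i·n_i / q:
  layer 1 (clay): t_1 = 10.3 × 0.04 / 8.942e-06 = 46073 d
  layer 2 (silty sand): t_2 = 8.05 × 0.10 / 8.942e-06 = 90022 d
Total t = Σ t_i = 1.361e+05 days = 372.6 years.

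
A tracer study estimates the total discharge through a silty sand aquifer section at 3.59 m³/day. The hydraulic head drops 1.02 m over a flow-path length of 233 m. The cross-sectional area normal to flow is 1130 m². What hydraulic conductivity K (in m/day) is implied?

0.726

Hydraulic gradient i = Δh / L = 1.02 / 233 = 0.004378.
From Q = K·A·i, K = Q / (A·i) = 3.59 / (1130 × 0.004378) = 0.7257 m/day.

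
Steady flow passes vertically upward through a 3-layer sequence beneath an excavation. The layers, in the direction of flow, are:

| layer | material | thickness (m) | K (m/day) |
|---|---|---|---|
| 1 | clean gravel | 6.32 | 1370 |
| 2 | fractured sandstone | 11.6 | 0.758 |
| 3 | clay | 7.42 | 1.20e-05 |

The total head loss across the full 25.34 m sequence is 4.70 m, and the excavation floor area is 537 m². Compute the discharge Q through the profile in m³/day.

0.00408

Flow is perpendicular to layering, so the layers act in series and the equivalent K is the thickness-weighted harmonic mean.
Total thickness L = 6.32 + 11.6 + 7.42 = 25.34 m.
Σ(b_i/K_i) = 6.32/1370 + 11.6/0.758 + 7.42/1.20e-05 = 6.183e+05 d.
K_eq = L / Σ(b_i/K_i) = 25.34 / 6.183e+05 = 4.098e-05 m/day.
Q = K_eq · A · (Δh/L) = 4.098e-05 × 537 × (4.70/25.34) = 0.004082 m³/day.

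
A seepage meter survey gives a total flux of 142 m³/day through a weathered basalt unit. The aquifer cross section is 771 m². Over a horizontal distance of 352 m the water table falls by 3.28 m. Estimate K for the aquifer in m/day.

19.8

Hydraulic gradient i = Δh / L = 3.28 / 352 = 0.009318.
From Q = K·A·i, K = Q / (A·i) = 142 / (771.0 × 0.009318) = 19.77 m/day.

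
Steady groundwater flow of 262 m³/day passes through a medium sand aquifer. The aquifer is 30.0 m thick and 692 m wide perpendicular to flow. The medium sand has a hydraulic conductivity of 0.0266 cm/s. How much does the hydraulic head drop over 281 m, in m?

0.154

Convert K: 0.0266 cm/s × 864 = 22.98 m/day.
Cross-sectional area A = 692 × 30.0 = 20760 m².
From Q = K·A·i, i = Q / (K·A) = 262 / (22.98 × 20760) = 0.0005491.
Head loss Δh = i · L = 0.0005491 × 281 = 0.1543 m.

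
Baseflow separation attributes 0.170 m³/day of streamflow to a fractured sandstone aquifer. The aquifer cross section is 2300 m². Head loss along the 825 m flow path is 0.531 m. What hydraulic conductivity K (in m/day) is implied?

0.115

Hydraulic gradient i = Δh / L = 0.531 / 825 = 0.0006436.
From Q = K·A·i, K = Q / (A·i) = 0.170 / (2300 × 0.0006436) = 0.1148 m/day.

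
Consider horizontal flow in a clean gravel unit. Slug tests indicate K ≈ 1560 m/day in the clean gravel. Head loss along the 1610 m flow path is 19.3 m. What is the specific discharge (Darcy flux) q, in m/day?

18.7

Hydraulic gradient i = Δh / L = 19.3 / 1610 = 0.01199.
Specific discharge q = K · i = 1560 × 0.01199 = 18.70 m/day.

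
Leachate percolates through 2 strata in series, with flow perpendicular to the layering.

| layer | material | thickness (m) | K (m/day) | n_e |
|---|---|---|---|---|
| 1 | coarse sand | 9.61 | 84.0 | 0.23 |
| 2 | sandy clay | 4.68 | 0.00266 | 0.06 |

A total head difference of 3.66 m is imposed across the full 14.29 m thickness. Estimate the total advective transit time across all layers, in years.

3.28

With flow normal to the layers, continuity requires the same specific discharge q through every layer.
Σ(b_i/K_i) = 9.61/84.0 + 4.68/0.00266 = 1760 d.
q = Δh / Σ(b_i/K_i) = 3.66 / 1760 = 0.002080 m/day.
In each layer the seepage velocity is v_i = q/n_i, so the layer transit time is t_i = b_i·n_i / q:
  layer 1 (coarse sand): t_1 = 9.61 × 0.23 / 0.002080 = 1063 d
  layer 2 (sandy clay): t_2 = 4.68 × 0.06 / 0.002080 = 135.0 d
Total t = Σ t_i = 1198 days = 3.279 years.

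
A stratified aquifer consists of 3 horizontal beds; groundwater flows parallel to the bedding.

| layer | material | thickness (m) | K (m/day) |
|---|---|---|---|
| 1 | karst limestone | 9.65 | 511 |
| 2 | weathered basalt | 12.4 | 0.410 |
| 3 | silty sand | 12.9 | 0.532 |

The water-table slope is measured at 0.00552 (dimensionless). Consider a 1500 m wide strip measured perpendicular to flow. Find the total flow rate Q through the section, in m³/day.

40900

Flow is parallel to layering, so each bed carries its own Darcy discharge and the transmissivities add.
Σ(K_i·b_i) = 511×9.65 + 0.410×12.4 + 0.532×12.9 = 4943 m²/day.
Hydraulic gradient i = 0.00552.
Q = Σ(K_i·b_i) · W · i = 4943 × 1500 × 0.005520 = 40929 m³/day.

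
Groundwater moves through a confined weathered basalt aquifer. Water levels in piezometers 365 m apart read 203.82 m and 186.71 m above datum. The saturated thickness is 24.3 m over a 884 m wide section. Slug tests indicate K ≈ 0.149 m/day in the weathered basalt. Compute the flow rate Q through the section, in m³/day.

150

Cross-sectional area A = 884 × 24.3 = 21481 m².
Hydraulic gradient i = (203.82 − 186.71) / 365 = 17.11 / 365 = 0.04688.
Darcy's law: Q = K · A · i = 0.1490 × 21481 × 0.04688 = 150.0 m³/day.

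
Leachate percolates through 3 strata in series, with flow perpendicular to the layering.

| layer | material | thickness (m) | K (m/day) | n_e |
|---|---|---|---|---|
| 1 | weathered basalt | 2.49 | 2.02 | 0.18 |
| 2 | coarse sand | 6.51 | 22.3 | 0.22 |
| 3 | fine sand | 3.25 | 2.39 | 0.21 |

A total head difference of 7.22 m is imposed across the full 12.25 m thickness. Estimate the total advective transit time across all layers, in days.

With flow normal to the layers, continuity requires the same specific discharge q through every layer.
Σ(b_i/K_i) = 2.49/2.02 + 6.51/22.3 + 3.25/2.39 = 2.884 d.
q = Δh / Σ(b_i/K_i) = 7.22 / 2.884 = 2.503 m/day.
In each layer the seepage velocity is v_i = q/n_i, so the layer transit time is t_i = b_i·n_i / q:
  layer 1 (weathered basalt): t_1 = 2.49 × 0.18 / 2.503 = 0.1791 d
  layer 2 (coarse sand): t_2 = 6.51 × 0.22 / 2.503 = 0.5722 d
  layer 3 (fine sand): t_3 = 3.25 × 0.21 / 2.503 = 0.2727 d
Total t = Σ t_i = 1.024 days.

1.02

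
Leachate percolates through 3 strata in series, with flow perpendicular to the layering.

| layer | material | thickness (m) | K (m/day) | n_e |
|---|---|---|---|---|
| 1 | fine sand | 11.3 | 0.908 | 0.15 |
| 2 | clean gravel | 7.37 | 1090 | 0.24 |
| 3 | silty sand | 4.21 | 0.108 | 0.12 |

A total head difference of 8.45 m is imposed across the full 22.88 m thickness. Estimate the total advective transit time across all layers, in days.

With flow normal to the layers, continuity requires the same specific discharge q through every layer.
Σ(b_i/K_i) = 11.3/0.908 + 7.37/1090 + 4.21/0.108 = 51.43 d.
q = Δh / Σ(b_i/K_i) = 8.45 / 51.43 = 0.1643 m/day.
In each layer the seepage velocity is v_i = q/n_i, so the layer transit time is t_i = b_i·n_i / q:
  layer 1 (fine sand): t_1 = 11.3 × 0.15 / 0.1643 = 10.32 d
  layer 2 (clean gravel): t_2 = 7.37 × 0.24 / 0.1643 = 10.77 d
  layer 3 (silty sand): t_3 = 4.21 × 0.12 / 0.1643 = 3.075 d
Total t = Σ t_i = 24.16 days.

24.2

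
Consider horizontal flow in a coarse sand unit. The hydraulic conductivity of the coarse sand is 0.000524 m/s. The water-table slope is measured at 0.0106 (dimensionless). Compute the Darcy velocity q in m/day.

Convert K: 0.000524 m/s × 86400 = 45.27 m/day.
Hydraulic gradient i = 0.0106.
Specific discharge q = K · i = 45.27 × 0.01060 = 0.4799 m/day.

0.480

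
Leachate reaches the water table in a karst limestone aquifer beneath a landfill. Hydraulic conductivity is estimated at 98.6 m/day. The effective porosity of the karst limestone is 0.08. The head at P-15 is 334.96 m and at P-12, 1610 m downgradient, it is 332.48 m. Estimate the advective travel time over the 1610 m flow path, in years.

2.32

Hydraulic gradient i = (334.96 − 332.48) / 1610 = 2.48 / 1610 = 0.001540.
Darcy flux q = K · i = 98.60 × 0.001540 = 0.1519 m/day.
Seepage velocity v = q / n_e = 0.1519 / 0.08 = 1.899 m/day.
Travel time t = L / v = 1610 / 1.899 = 848.0 days = 2.322 years.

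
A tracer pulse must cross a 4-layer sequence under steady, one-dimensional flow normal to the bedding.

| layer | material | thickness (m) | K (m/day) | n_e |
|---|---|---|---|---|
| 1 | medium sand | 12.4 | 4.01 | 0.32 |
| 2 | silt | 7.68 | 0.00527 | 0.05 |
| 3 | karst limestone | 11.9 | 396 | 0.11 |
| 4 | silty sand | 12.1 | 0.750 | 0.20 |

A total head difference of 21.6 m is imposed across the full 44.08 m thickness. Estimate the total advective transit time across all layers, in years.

With flow normal to the layers, continuity requires the same specific discharge q through every layer.
Σ(b_i/K_i) = 12.4/4.01 + 7.68/0.00527 + 11.9/396 + 12.1/0.750 = 1477 d.
q = Δh / Σ(b_i/K_i) = 21.6 / 1477 = 0.01463 m/day.
In each layer the seepage velocity is v_i = q/n_i, so the layer transit time is t_i = b_i·n_i / q:
  layer 1 (medium sand): t_1 = 12.4 × 0.32 / 0.01463 = 271.2 d
  layer 2 (silt): t_2 = 7.68 × 0.05 / 0.01463 = 26.25 d
  layer 3 (karst limestone): t_3 = 11.9 × 0.11 / 0.01463 = 89.48 d
  layer 4 (silty sand): t_4 = 12.1 × 0.20 / 0.01463 = 165.4 d
Total t = Σ t_i = 552.4 days = 1.512 years.

1.51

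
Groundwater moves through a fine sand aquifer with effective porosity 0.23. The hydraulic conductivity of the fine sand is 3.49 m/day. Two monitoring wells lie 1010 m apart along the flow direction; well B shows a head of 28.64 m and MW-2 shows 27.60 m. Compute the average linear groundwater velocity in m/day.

0.0156

Hydraulic gradient i = (28.64 − 27.60) / 1010 = 1.04 / 1010 = 0.001030.
Darcy flux q = K · i = 3.490 × 0.001030 = 0.003594 m/day.
Seepage velocity v = q / n_e = 0.003594 / 0.23 = 0.01562 m/day.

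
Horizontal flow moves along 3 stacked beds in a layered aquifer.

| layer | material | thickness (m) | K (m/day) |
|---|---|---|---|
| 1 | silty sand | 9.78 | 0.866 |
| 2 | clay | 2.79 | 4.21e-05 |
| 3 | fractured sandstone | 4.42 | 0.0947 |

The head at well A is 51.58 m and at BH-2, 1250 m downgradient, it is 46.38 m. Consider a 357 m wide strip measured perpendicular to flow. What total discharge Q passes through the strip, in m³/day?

13.2

Flow is parallel to layering, so each bed carries its own Darcy discharge and the transmissivities add.
Σ(K_i·b_i) = 0.866×9.78 + 4.21e-05×2.79 + 0.0947×4.42 = 8.888 m²/day.
Hydraulic gradient i = (51.58 − 46.38) / 1250 = 5.2 / 1250 = 0.004160.
Q = Σ(K_i·b_i) · W · i = 8.888 × 357 × 0.004160 = 13.20 m³/day.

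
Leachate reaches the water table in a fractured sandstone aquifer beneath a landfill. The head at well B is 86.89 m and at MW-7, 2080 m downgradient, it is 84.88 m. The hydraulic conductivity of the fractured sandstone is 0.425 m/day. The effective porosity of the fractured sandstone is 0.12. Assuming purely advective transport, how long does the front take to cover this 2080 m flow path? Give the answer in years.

Hydraulic gradient i = (86.89 − 84.88) / 2080 = 2.01 / 2080 = 0.0009663.
Darcy flux q = K · i = 0.4250 × 0.0009663 = 0.0004107 m/day.
Seepage velocity v = q / n_e = 0.0004107 / 0.12 = 0.003422 m/day.
Travel time t = L / v = 2080 / 0.003422 = 6.077e+05 days = 1664 years.

1660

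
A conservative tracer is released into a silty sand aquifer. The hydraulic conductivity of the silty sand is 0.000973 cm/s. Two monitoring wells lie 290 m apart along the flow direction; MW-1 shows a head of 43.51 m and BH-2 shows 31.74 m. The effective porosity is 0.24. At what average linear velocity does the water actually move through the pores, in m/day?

0.142

Convert K: 0.000973 cm/s × 864 = 0.8407 m/day.
Hydraulic gradient i = (43.51 − 31.74) / 290 = 11.77 / 290 = 0.04059.
Darcy flux q = K · i = 0.8407 × 0.04059 = 0.03412 m/day.
Seepage velocity v = q / n_e = 0.03412 / 0.24 = 0.1422 m/day.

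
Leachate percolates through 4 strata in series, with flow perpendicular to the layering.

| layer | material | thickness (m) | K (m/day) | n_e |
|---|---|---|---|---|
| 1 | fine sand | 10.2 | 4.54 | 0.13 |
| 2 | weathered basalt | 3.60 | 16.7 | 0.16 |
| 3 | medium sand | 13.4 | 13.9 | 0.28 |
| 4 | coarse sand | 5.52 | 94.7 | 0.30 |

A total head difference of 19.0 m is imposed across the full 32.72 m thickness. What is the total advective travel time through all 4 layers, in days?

1.34

With flow normal to the layers, continuity requires the same specific discharge q through every layer.
Σ(b_i/K_i) = 10.2/4.54 + 3.60/16.7 + 13.4/13.9 + 5.52/94.7 = 3.485 d.
q = Δh / Σ(b_i/K_i) = 19.0 / 3.485 = 5.453 m/day.
In each layer the seepage velocity is v_i = q/n_i, so the layer transit time is t_i = b_i·n_i / q:
  layer 1 (fine sand): t_1 = 10.2 × 0.13 / 5.453 = 0.2432 d
  layer 2 (weathered basalt): t_2 = 3.60 × 0.16 / 5.453 = 0.1056 d
  layer 3 (medium sand): t_3 = 13.4 × 0.28 / 5.453 = 0.6881 d
  layer 4 (coarse sand): t_4 = 5.52 × 0.30 / 5.453 = 0.3037 d
Total t = Σ t_i = 1.341 days.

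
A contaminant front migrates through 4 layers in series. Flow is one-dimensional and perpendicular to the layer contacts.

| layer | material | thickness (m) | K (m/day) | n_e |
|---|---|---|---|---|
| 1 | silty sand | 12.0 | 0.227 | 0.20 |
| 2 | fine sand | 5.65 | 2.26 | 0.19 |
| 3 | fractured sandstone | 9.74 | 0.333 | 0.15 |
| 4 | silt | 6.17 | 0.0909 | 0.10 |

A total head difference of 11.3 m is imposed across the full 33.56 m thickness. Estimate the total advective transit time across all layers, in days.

74.9

With flow normal to the layers, continuity requires the same specific discharge q through every layer.
Σ(b_i/K_i) = 12.0/0.227 + 5.65/2.26 + 9.74/0.333 + 6.17/0.0909 = 152.5 d.
q = Δh / Σ(b_i/K_i) = 11.3 / 152.5 = 0.07410 m/day.
In each layer the seepage velocity is v_i = q/n_i, so the layer transit time is t_i = b_i·n_i / q:
  layer 1 (silty sand): t_1 = 12.0 × 0.20 / 0.07410 = 32.39 d
  layer 2 (fine sand): t_2 = 5.65 × 0.19 / 0.07410 = 14.49 d
  layer 3 (fractured sandstone): t_3 = 9.74 × 0.15 / 0.07410 = 19.72 d
  layer 4 (silt): t_4 = 6.17 × 0.10 / 0.07410 = 8.326 d
Total t = Σ t_i = 74.92 days.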